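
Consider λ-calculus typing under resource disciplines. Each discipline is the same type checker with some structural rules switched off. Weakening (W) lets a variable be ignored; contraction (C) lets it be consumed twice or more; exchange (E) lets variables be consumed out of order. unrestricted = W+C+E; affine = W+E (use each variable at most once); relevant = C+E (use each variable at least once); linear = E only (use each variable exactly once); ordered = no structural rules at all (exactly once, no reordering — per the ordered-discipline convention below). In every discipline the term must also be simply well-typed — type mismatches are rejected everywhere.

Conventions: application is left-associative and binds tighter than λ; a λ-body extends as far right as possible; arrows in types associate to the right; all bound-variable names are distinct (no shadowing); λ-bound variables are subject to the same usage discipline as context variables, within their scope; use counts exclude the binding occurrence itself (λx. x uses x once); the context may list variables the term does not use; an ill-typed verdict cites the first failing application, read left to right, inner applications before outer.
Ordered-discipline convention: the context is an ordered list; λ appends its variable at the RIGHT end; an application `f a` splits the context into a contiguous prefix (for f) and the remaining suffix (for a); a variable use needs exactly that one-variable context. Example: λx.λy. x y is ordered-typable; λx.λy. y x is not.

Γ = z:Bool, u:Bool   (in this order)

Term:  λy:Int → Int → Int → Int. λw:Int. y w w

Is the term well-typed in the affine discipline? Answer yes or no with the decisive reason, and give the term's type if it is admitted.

no — repeated use of w ×2
counts: z: 0, u: 0, y (λ-bound): 1, w (λ-bound): 2
order of uses: y, w, w
typing: ✓ — (Int → Int → Int → Int) → Int → Int → Int
all disciplines: ordered ✗ | linear ✗ | affine ✗ | relevant ✗ | unrestricted ✓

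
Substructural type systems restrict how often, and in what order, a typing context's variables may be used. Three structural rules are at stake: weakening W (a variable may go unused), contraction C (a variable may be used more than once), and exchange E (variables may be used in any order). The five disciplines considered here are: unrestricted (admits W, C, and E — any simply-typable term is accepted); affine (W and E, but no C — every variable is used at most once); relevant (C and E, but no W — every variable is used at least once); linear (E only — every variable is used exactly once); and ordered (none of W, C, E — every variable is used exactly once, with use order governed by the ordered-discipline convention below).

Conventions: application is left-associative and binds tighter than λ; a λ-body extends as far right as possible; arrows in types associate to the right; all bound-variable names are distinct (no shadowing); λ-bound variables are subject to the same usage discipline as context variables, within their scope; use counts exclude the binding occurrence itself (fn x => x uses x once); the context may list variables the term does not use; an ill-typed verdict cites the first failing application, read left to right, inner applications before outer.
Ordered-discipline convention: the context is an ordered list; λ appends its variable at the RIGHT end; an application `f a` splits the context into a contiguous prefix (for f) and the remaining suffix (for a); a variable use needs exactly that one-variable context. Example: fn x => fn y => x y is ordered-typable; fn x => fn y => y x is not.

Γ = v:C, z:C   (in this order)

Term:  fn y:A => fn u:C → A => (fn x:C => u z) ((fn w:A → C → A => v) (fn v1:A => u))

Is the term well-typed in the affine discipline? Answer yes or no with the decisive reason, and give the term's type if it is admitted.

no — uses contraction: u ×2
use counts: v ×1; z ×1; y (λ-bound) ×0; u (λ-bound) ×2; x (λ-bound) ×0; w (λ-bound) ×0; v1 (λ-bound) ×0
left-to-right use order: u, z, v, u
typing: the term checks, with type A → (C → A) → A
per-discipline verdicts: ordered ✗ | linear ✗ | affine ✗ | relevant ✗ | unrestricted ✓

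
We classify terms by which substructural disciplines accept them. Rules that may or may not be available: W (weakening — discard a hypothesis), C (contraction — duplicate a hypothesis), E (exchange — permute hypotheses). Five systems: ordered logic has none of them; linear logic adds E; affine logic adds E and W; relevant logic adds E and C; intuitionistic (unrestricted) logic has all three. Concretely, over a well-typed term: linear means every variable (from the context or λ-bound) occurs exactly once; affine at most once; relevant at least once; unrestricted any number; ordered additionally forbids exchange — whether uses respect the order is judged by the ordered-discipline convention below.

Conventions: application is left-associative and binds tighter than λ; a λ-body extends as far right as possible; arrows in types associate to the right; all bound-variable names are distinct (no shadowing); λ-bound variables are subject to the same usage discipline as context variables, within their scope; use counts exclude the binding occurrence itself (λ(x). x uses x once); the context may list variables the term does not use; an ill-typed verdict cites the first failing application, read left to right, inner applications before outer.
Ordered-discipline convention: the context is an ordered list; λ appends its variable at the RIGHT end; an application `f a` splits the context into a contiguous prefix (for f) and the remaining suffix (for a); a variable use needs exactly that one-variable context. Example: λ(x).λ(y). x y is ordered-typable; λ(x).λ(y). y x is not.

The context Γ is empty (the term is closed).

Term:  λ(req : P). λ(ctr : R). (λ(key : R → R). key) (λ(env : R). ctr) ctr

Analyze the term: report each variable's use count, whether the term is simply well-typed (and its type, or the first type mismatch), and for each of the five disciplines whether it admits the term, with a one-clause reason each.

counts: req [bound]=0; ctr [bound]=2; key [bound]=1; env [bound]=0
uses in reading order: key, ctr, ctr
typing: ✓ — P → R → R
ordered: ✗ — repeated use of ctr ×2; req, env never used (weakening)
linear: ✗ — repeated use of ctr ×2; req, env never used (weakening)
affine: ✗ — repeated use of ctr ×2
relevant: ✗ — req, env never used (weakening)
unrestricted: ✓ — type-checks (P → R → R) and nothing is barred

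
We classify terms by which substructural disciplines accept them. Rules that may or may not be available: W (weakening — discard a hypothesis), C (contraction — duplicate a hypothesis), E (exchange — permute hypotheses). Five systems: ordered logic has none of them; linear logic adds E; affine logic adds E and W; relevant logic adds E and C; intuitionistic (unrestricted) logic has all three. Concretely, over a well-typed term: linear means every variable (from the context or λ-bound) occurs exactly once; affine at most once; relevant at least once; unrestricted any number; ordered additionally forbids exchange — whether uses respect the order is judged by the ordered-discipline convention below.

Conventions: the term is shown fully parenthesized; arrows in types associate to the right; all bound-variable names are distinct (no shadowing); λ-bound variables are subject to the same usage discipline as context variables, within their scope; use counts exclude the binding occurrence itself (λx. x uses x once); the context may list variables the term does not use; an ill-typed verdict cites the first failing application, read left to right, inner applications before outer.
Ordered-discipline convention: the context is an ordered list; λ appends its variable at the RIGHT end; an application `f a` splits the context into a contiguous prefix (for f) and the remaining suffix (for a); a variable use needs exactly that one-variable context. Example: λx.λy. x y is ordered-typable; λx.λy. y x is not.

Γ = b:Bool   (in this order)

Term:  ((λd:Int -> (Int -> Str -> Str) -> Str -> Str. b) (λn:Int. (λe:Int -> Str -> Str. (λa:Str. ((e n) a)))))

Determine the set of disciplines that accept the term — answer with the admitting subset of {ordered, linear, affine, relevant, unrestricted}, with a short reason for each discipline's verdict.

admitting disciplines: affine, unrestricted
counts: b ×1; d (λ-bound) ×0; n (λ-bound) ×1; e (λ-bound) ×1; a (λ-bound) ×1
order of uses: b, e, n, a
typing: well-typed — term : Bool
ordered: ✗ — d left unused
linear: ✗ — d left unused
affine: ✓ — none of b, d, n, e, a used more than once
relevant: ✗ — d left unused
unrestricted: ✓ — type-checks (Bool) and nothing is barred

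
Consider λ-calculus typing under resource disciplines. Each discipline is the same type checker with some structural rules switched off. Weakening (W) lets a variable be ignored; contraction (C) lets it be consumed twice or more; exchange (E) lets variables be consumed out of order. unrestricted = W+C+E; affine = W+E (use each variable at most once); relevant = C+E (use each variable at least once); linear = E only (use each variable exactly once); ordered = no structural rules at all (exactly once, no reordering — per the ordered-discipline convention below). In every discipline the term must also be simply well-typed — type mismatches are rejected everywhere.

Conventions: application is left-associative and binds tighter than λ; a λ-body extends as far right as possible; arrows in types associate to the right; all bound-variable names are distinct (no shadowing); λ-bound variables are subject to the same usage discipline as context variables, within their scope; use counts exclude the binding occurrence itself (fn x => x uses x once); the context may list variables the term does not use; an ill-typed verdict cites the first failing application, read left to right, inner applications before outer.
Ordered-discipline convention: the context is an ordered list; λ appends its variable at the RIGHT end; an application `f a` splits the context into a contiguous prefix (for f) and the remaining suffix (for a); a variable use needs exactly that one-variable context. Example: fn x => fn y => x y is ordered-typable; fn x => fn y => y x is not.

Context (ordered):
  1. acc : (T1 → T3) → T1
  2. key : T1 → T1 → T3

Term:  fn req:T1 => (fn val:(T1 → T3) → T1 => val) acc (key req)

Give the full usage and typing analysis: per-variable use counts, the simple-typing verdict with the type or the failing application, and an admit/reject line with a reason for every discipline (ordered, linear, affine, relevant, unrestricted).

variable uses: acc: 1×, key: 1×, req (λ-bound): 1×, val (λ-bound): 1×
order of uses: val, acc, key, req
typing: well-typed at T1 → T1
ordered: ✓, single-use (acc, key, req, val), ordered derivation ok
linear: ✓, acc, key, req, val: one use apiece
affine: ✓, none of acc, key, req, val used more than once
relevant: ✓, every one of acc, key, req, val appears
unrestricted: ✓, well-typed at T1 → T1; no restrictions here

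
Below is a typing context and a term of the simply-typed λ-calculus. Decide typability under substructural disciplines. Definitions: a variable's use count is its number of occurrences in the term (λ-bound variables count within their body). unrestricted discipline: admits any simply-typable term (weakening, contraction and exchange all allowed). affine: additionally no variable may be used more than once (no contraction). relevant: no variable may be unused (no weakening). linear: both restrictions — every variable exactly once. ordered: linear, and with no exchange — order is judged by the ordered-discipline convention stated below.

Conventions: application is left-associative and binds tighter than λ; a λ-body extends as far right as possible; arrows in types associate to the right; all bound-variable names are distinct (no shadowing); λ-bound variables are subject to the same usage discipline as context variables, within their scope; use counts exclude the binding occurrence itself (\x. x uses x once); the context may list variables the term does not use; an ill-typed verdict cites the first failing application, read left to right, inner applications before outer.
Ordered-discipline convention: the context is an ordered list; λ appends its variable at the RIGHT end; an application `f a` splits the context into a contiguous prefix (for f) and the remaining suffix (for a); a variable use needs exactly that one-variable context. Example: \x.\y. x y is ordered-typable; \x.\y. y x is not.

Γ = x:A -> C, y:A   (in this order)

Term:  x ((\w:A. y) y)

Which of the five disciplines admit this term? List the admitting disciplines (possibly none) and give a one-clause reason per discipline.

admitted by: unrestricted
use counts: x=1; y=2; w (bound)=0
order of uses: x, y, y
typing: well-typed — term : C
ordered: ✗ — repeated use of y ×2; w never used (weakening)
linear: ✗ — repeated use of y ×2; w never used (weakening)
affine: ✗ — repeated use of y ×2
relevant: ✗ — w never used (weakening)
unrestricted: ✓ — typability at C is all that's needed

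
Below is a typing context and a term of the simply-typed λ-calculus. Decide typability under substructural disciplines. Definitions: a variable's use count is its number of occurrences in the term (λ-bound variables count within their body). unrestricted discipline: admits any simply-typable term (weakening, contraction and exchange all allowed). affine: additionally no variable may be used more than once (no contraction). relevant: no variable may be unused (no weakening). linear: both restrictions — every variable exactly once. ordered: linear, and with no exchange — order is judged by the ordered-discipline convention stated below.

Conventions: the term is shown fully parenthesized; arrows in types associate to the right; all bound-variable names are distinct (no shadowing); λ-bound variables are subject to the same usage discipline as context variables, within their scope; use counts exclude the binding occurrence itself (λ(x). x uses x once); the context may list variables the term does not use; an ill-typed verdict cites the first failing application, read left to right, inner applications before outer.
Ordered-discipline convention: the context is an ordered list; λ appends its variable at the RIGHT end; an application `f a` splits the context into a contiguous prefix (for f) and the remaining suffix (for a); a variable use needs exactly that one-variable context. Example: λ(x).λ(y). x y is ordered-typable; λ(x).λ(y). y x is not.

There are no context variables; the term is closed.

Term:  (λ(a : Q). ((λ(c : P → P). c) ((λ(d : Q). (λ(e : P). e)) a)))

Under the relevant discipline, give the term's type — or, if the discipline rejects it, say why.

not well-typed under relevant — d never used (weakening)
counts: a (bound): 1×; c (bound): 1×; d (bound): 0×; e (bound): 1×
use order (left to right): c, e, a
typing: ✓ — Q → P → P
all disciplines: ordered ✗, linear ✗, affine ✓, relevant ✗, unrestricted ✓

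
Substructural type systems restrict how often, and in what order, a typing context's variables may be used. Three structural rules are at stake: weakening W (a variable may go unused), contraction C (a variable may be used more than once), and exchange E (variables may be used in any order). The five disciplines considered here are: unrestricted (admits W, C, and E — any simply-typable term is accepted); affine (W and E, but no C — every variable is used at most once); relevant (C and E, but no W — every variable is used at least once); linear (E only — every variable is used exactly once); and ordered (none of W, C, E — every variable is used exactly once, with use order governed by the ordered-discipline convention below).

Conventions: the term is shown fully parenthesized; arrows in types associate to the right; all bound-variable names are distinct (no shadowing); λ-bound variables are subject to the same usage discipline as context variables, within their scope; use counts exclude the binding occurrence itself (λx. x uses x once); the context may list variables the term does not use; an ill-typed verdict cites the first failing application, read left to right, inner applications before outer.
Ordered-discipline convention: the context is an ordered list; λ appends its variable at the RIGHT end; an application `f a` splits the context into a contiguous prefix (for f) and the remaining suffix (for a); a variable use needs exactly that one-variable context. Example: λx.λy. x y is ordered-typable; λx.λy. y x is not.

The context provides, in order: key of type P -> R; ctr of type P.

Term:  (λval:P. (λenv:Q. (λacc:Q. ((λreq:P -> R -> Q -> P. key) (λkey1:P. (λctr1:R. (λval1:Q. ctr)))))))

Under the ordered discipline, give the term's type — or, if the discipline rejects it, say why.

not well-typed under ordered — needs weakening: val, env, acc, req, key1, ctr1, val1 unused
use counts: key: 1×, ctr: 1×, val (bound): 0×, env (bound): 0×, acc (bound): 0×, req (bound): 0×, key1 (bound): 0×, ctr1 (bound): 0×, val1 (bound): 0×
uses in reading order: key, ctr
typing: the term checks, with type P -> Q -> Q -> P -> R
summary: ordered ✗ | linear ✗ | affine ✓ | relevant ✗ | unrestricted ✓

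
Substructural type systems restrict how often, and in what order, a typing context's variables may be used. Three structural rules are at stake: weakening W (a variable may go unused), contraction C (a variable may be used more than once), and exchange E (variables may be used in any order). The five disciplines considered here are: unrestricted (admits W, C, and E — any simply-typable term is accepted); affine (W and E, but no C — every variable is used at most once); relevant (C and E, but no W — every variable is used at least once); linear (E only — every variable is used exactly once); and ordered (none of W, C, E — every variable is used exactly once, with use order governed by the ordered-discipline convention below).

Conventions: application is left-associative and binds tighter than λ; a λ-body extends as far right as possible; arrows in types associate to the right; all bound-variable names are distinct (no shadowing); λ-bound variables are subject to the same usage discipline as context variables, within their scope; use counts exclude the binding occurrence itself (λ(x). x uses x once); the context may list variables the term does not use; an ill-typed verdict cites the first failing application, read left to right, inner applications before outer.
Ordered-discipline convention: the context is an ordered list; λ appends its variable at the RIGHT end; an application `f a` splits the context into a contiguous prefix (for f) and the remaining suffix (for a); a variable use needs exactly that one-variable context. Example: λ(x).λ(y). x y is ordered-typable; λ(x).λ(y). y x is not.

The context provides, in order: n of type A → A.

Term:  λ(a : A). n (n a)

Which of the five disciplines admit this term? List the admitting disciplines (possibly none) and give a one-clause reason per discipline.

admitted by: relevant, unrestricted
counts: n=2; a (bound)=1
uses in reading order: n, n, a
typing: well-typed at A → A
ordered: ✗ — needs contraction — n ×2
linear: ✗ — needs contraction — n ×2
affine: ✗ — needs contraction — n ×2
relevant: ✓ — none of n, a goes unused
unrestricted: ✓ — type-checks (A → A) and nothing is barred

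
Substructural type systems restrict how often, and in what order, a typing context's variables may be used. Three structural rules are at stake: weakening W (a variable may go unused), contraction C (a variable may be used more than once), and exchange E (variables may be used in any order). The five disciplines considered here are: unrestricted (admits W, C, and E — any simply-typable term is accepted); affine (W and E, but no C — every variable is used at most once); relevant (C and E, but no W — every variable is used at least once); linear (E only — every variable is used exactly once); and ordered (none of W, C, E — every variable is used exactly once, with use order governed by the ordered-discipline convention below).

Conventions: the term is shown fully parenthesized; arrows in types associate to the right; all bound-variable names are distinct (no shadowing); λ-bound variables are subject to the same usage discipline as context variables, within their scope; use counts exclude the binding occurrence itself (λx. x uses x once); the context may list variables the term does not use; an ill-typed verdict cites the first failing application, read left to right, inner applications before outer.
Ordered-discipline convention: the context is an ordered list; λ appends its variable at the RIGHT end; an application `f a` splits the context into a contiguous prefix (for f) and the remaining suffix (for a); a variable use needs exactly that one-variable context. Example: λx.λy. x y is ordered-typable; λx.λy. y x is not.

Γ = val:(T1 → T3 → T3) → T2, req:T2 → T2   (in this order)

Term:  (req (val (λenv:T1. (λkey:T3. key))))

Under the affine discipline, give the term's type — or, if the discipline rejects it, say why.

term : T2
usage: val: 1; req: 1; env [bound]: 0; key [bound]: 1
left-to-right use order: req, val, key
typing: well-typed at T2
summary: ordered ✗; linear ✗; affine ✓; relevant ✗; unrestricted ✓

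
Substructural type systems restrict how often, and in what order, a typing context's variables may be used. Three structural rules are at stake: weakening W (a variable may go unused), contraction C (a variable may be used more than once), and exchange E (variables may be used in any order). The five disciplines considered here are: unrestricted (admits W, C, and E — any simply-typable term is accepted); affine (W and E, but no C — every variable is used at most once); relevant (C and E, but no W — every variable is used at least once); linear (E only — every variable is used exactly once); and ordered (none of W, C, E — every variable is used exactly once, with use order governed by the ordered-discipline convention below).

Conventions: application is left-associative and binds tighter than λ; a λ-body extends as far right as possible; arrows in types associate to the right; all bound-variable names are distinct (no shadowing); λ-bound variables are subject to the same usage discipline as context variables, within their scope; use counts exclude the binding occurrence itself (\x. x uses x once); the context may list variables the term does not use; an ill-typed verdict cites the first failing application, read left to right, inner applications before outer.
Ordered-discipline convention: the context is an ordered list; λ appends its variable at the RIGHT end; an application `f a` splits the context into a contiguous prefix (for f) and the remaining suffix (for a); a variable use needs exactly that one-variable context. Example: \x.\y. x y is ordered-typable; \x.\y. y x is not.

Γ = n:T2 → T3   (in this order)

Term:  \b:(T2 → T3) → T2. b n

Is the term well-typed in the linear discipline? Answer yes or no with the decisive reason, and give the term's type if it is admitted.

yes — each of n, b used exactly once; term : ((T2 → T3) → T2) → T2
usage: n ×1; b (λ-bound) ×1
uses in reading order: b, n
typing: ✓ — ((T2 → T3) → T2) → T2
per-discipline verdicts: ordered ✗; linear ✓; affine ✓; relevant ✓; unrestricted ✓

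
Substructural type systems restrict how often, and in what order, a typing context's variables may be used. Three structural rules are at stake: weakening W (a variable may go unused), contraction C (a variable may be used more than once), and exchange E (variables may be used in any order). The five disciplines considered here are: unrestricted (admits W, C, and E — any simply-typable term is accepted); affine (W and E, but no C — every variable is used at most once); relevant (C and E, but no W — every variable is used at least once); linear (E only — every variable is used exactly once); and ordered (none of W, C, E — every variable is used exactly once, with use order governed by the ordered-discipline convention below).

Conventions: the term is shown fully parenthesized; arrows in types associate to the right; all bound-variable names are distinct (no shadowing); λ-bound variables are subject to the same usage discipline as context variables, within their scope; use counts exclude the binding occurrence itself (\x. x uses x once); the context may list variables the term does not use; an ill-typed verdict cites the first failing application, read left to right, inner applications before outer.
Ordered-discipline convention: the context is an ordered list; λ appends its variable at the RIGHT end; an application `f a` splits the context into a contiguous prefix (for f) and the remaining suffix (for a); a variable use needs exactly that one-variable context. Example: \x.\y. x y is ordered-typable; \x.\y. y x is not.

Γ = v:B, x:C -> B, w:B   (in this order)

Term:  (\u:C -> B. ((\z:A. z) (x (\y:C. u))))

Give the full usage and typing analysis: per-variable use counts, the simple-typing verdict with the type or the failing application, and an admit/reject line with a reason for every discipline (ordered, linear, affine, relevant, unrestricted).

usage: v=0; x=1; w=0; u (bound)=1; z (bound)=1; y (bound)=0
use order (left to right): z, x, u
typing: ill-typed: an application expects C but receives C -> C -> B
ordered: ✗ — fails simple typing
linear: ✗ — a type mismatch blocks all five
affine: ✗ — the type mismatch rejects it
relevant: ✗ — not simply typable
unrestricted: ✗ — fails simple typing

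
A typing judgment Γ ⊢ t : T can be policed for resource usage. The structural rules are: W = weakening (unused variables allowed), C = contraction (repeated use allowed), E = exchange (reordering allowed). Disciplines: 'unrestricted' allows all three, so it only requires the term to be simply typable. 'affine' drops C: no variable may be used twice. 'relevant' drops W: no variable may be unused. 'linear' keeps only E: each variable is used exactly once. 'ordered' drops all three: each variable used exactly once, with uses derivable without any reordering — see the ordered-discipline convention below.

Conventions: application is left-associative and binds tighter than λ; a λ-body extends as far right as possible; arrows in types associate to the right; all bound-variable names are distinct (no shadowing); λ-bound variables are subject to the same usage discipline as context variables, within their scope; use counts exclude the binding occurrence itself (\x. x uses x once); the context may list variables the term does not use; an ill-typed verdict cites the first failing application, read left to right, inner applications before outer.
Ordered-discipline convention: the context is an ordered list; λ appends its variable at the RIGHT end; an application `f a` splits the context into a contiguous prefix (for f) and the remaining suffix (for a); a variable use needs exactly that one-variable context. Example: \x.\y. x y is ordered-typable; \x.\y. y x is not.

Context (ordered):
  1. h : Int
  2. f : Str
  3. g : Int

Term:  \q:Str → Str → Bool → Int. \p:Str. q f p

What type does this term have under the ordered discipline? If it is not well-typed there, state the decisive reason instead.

not well-typed under ordered — h, g left unused
usage: h=0; f=1; g=0; q (bound)=1; p (bound)=1
use order (left to right): q, f, p
typing: ✓ — (Str → Str → Bool → Int) → Str → Bool → Int
all disciplines: ordered ✗; linear ✗; affine ✓; relevant ✗; unrestricted ✓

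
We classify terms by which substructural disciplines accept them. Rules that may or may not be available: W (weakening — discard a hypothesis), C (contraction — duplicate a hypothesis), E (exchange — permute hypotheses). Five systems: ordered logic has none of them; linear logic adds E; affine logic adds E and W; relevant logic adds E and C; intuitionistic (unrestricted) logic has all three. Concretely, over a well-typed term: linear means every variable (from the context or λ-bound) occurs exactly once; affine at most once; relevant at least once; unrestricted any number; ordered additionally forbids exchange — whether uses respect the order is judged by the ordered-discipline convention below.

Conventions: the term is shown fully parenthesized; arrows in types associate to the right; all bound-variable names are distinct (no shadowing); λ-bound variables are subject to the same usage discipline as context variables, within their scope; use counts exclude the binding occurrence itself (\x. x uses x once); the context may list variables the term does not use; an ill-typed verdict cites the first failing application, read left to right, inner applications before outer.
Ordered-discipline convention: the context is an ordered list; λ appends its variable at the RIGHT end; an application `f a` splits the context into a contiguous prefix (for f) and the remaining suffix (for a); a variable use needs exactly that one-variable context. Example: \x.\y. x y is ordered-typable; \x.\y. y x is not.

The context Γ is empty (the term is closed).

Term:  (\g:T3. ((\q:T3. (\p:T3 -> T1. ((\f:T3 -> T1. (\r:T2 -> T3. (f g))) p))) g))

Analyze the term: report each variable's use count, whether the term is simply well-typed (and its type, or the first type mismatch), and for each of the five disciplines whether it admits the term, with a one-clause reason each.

variable uses: g (λ-bound) ×2; q (λ-bound) ×0; p (λ-bound) ×1; f (λ-bound) ×1; r (λ-bound) ×0
uses in reading order: f, g, p, g
typing: ✓ — T3 -> (T3 -> T1) -> (T2 -> T3) -> T1
ordered ✗ (g ×2 used more than once (contraction); q, r left unused)
linear ✗ (g ×2 used more than once (contraction); q, r left unused)
affine ✗ (g ×2 used more than once (contraction))
relevant ✗ (q, r left unused)
unrestricted ✓ (typability at T3 -> (T3 -> T1) -> (T2 -> T3) -> T1 is all that's needed)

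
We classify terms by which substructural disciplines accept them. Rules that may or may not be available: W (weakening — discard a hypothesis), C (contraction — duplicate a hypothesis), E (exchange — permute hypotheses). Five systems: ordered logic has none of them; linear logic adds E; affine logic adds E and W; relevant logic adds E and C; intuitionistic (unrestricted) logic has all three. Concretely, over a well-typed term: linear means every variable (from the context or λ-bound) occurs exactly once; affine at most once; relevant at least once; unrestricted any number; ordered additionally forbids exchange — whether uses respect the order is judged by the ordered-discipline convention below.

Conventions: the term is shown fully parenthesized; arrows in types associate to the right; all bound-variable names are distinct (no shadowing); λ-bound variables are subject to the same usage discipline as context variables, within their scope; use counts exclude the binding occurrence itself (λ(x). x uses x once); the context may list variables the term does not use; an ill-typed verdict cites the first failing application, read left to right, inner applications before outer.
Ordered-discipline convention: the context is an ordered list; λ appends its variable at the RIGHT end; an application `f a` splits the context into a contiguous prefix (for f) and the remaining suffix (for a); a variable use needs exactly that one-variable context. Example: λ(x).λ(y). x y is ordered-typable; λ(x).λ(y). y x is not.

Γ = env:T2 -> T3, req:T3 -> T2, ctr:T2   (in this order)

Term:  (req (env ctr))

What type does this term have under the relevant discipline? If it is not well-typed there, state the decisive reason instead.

term : T2
usage: env: 1; req: 1; ctr: 1
order of uses: req, env, ctr
typing: the term checks, with type T2
all disciplines: ordered ✗; linear ✓; affine ✓; relevant ✓; unrestricted ✓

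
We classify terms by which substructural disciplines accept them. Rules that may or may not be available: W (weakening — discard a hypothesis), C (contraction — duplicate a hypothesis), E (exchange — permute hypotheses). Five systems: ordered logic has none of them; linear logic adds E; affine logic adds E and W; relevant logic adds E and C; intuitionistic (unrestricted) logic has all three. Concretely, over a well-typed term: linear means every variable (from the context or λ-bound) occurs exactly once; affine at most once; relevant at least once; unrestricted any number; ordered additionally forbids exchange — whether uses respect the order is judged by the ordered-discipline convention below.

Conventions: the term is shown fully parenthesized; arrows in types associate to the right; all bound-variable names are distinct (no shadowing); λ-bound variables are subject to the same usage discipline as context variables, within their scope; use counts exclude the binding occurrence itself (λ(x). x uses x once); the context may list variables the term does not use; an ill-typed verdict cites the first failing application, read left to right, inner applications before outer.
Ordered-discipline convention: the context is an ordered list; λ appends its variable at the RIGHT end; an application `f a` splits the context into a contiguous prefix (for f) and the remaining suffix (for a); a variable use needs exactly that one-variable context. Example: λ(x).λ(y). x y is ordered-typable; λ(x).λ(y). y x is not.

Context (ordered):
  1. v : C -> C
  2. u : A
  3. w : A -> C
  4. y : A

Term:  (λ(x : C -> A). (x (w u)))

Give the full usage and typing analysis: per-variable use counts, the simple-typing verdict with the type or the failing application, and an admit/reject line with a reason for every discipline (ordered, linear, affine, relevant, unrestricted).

variable uses: v: 0×, u: 1×, w: 1×, y: 0×, x (bound): 1×
order of uses: x, w, u
typing: well-typed at (C -> A) -> A
ordered: ✗, unused: v, y — weakening required
linear: ✗, unused: v, y — weakening required
affine: ✓, at most one use each (v, u, w, y, x)
relevant: ✗, unused: v, y — weakening required
unrestricted: ✓, well-typed at (C -> A) -> A; no restrictions here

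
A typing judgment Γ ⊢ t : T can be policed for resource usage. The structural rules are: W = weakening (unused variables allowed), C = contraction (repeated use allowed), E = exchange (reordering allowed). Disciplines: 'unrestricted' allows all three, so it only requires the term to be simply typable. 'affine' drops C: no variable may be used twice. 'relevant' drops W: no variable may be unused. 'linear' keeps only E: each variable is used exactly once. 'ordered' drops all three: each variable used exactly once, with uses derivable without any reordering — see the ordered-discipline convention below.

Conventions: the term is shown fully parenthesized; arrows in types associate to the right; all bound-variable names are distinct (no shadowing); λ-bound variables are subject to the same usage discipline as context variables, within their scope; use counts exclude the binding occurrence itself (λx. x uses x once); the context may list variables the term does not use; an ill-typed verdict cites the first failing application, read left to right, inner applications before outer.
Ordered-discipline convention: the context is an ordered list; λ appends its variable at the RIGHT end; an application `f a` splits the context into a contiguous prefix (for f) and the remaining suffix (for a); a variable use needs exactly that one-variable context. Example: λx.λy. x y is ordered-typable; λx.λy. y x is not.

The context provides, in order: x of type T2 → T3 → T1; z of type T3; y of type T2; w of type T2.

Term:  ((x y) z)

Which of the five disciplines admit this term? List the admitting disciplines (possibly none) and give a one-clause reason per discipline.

admitted in: affine, unrestricted
counts: x ×1; z ×1; y ×1; w ×0
uses in reading order: x, y, z
typing: well-typed at T1
ordered ✗ (unused: w — weakening required)
linear ✗ (unused: w — weakening required)
affine ✓ (x, z, y, w: no repeats, contraction unneeded)
relevant ✗ (unused: w — weakening required)
unrestricted ✓ (typability at T1 is all that's needed)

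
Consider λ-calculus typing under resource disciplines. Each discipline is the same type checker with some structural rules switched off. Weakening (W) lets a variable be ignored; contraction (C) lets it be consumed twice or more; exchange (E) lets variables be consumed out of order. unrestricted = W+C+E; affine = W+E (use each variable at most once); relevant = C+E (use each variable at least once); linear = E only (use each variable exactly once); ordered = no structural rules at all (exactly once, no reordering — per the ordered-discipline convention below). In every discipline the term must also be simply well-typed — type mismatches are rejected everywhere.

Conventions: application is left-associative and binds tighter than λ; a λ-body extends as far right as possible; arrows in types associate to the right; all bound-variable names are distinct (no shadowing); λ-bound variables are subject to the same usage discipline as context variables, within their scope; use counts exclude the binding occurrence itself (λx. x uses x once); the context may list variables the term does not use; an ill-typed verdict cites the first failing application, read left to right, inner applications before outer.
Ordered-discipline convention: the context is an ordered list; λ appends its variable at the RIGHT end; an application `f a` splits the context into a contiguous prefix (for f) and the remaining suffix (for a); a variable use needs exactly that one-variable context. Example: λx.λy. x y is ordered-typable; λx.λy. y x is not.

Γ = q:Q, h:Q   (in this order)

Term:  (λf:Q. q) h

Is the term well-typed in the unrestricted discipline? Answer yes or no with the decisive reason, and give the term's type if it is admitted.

yes — well-typed at Q; no restrictions here; term : Q
use counts: q=1; h=1; f [bound]=0
use order (left to right): q, h
typing: well-typed — term : Q
all disciplines: ordered ✗; linear ✗; affine ✓; relevant ✗; unrestricted ✓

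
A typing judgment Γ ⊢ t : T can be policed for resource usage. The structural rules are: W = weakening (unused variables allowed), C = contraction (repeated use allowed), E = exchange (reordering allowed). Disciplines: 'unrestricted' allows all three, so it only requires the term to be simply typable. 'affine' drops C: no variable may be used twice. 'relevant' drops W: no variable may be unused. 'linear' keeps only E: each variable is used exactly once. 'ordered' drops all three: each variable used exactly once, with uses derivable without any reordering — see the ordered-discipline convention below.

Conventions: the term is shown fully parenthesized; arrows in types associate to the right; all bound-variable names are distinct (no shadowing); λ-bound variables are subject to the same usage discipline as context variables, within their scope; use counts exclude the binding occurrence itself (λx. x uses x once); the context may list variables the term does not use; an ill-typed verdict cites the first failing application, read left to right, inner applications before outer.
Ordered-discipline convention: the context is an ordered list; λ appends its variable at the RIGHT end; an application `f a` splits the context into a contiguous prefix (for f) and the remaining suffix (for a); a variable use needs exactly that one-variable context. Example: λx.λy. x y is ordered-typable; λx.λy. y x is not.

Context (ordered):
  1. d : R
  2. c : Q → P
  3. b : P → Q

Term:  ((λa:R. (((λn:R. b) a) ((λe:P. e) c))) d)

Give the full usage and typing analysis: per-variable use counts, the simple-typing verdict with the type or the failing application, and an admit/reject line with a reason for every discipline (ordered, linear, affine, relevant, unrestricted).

variable uses: d: 1×; c: 1×; b: 1×; a (bound): 1×; n (bound): 0×; e (bound): 1×
use order (left to right): b, a, e, c, d
typing: ill-typed: an application expects P but receives Q → P
ordered: ✗, fails simple typing
linear: ✗, a type mismatch blocks all five
affine: ✗, the type mismatch rejects it
relevant: ✗, not simply typable
unrestricted: ✗, fails simple typing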